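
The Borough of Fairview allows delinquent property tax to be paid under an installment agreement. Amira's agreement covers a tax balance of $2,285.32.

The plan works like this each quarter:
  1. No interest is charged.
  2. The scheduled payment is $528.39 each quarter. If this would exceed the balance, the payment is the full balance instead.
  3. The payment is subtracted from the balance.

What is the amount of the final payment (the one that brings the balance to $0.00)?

$171.76

Quarter 1: $2,285.32 − $528.39 → $1,756.93
Quarter 2: $1,756.93 − $528.39 → $1,228.54
Quarter 3: $1,228.54 − $528.39 → $700.15
Quarter 4: $700.15 − $528.39 → $171.76
Quarter 5: $171.76 − $171.76 → $0.00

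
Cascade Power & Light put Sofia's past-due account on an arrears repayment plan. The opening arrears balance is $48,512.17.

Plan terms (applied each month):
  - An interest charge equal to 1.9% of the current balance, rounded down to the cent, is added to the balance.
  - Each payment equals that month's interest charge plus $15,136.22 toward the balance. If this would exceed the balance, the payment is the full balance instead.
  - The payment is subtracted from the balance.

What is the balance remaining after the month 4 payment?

$0.00

Month 1: $48,512.17 +$921.73 interest = $49,433.90; pay $16,057.95 → $33,375.95
Month 2: $33,375.95 +$634.14 interest = $34,010.09; pay $15,770.36 → $18,239.73
Month 3: $18,239.73 +$346.55 interest = $18,586.28; pay $15,482.77 → $3,103.51
Month 4: $3,103.51 +$58.96 interest = $3,162.47; pay $3,162.47 → $0.00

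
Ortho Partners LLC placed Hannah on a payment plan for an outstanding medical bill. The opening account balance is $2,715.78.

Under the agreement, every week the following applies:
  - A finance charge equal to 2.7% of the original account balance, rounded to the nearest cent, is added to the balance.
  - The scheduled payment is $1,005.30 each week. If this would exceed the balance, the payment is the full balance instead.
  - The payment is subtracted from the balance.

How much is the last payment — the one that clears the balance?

Week 1: opening $2,715.78; interest $73.33 → $2,789.11; payment $1,005.30; balance $1,783.81
Week 2: opening $1,783.81; interest $73.33 → $1,857.14; payment $1,005.30; balance $851.84
Week 3: opening $851.84; interest $73.33 → $925.17; payment $925.17; balance $0.00

$925.17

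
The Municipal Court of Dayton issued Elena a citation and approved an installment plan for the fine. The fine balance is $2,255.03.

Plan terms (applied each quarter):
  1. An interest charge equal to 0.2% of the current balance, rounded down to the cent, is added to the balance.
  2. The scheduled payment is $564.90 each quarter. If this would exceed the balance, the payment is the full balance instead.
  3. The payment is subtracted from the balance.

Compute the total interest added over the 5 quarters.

$11.30

# | Opening | Interest | Payment | End bal
1 | $2,255.03 | $4.51 | $564.90 | $1,694.64
2 | $1,694.64 | $3.38 | $564.90 | $1,133.12
3 | $1,133.12 | $2.26 | $564.90 | $570.48
4 | $570.48 | $1.14 | $564.90 | $6.72
5 | $6.72 | $0.01 | $6.73 | $0.00
Total interest: $4.51 + $3.38 + $2.26 + $1.14 + $0.01 = $11.30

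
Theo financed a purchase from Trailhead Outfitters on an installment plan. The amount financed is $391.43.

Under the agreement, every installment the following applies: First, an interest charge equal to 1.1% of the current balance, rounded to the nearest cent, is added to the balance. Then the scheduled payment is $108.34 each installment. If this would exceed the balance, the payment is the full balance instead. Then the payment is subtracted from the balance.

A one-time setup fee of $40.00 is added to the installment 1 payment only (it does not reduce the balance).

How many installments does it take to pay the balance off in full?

# | Opening | Interest | Payment | Fee | End bal
1 | $391.43 | $4.31 | $108.34 | $40.00 | $287.40
2 | $287.40 | $3.16 | $108.34 | — | $182.22
3 | $182.22 | $2.00 | $108.34 | — | $75.88
4 | $75.88 | $0.83 | $76.71 | — | $0.00
Balance reaches $0.00 in installment 4.

4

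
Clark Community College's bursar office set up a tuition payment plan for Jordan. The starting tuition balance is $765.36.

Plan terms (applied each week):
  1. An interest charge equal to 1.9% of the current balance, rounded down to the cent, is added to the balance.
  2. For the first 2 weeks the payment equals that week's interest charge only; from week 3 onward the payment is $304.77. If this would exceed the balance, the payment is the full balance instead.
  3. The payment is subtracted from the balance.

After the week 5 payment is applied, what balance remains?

Week 1: $765.36 +$14.54 interest = $779.90; pay $14.54 → $765.36
Week 2: $765.36 +$14.54 interest = $779.90; pay $14.54 → $765.36
Week 3: $765.36 +$14.54 interest = $779.90; pay $304.77 → $475.13
Week 4: $475.13 +$9.02 interest = $484.15; pay $304.77 → $179.38
Week 5: $179.38 +$3.40 interest = $182.78; pay $182.78 → $0.00

$0.00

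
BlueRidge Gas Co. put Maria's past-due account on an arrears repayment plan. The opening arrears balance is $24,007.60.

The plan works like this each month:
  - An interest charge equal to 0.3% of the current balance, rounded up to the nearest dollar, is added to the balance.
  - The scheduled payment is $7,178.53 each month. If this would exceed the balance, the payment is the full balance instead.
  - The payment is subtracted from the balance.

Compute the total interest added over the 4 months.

# | Opening | Interest | Payment | End bal
1 | $24,007.60 | $73.00 | $7,178.53 | $16,902.07
2 | $16,902.07 | $51.00 | $7,178.53 | $9,774.54
3 | $9,774.54 | $30.00 | $7,178.53 | $2,626.01
4 | $2,626.01 | $8.00 | $2,634.01 | $0.00
Total interest: $73.00 + $51.00 + $30.00 + $8.00 = $162.00

$162.00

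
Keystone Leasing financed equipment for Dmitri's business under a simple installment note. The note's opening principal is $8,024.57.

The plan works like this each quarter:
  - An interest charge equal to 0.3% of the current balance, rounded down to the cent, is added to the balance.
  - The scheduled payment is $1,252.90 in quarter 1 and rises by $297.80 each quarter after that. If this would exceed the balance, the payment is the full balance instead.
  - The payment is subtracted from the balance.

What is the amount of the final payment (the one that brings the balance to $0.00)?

$1,300.59

Quarter 1: opening $8,024.57; interest $24.07 → $8,048.64; payment $1,252.90; balance $6,795.74
Quarter 2: opening $6,795.74; interest $20.38 → $6,816.12; payment $1,550.70; balance $5,265.42
Quarter 3: opening $5,265.42; interest $15.79 → $5,281.21; payment $1,848.50; balance $3,432.71
Quarter 4: opening $3,432.71; interest $10.29 → $3,443.00; payment $2,146.30; balance $1,296.70
Quarter 5: opening $1,296.70; interest $3.89 → $1,300.59; payment $1,300.59; balance $0.00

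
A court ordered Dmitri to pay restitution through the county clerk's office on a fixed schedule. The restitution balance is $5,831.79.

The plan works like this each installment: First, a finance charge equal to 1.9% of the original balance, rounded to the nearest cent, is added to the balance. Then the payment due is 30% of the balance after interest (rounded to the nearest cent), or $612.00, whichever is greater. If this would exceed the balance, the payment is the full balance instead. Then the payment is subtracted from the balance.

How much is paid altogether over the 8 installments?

$6,718.19

# | Opening | Interest | Payment | End bal
1 | $5,831.79 | $110.80 | $1,782.78 | $4,159.81
2 | $4,159.81 | $110.80 | $1,281.18 | $2,989.43
3 | $2,989.43 | $110.80 | $930.07 | $2,170.16
4 | $2,170.16 | $110.80 | $684.29 | $1,596.67
5 | $1,596.67 | $110.80 | $612.00 | $1,095.47
6 | $1,095.47 | $110.80 | $612.00 | $594.27
7 | $594.27 | $110.80 | $612.00 | $93.07
8 | $93.07 | $110.80 | $203.87 | $0.00
Total paid: $6,718.19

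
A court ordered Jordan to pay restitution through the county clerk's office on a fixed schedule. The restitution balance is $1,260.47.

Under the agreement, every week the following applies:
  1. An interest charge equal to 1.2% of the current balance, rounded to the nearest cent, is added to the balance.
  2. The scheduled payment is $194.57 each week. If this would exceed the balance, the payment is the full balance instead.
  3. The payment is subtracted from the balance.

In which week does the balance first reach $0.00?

Week 1: opening $1,260.47; interest $15.13 → $1,275.60; payment $194.57; balance $1,081.03
Week 2: opening $1,081.03; interest $12.97 → $1,094.00; payment $194.57; balance $899.43
Week 3: opening $899.43; interest $10.79 → $910.22; payment $194.57; balance $715.65
Week 4: opening $715.65; interest $8.59 → $724.24; payment $194.57; balance $529.67
Week 5: opening $529.67; interest $6.36 → $536.03; payment $194.57; balance $341.46
Week 6: opening $341.46; interest $4.10 → $345.56; payment $194.57; balance $150.99
Week 7: opening $150.99; interest $1.81 → $152.80; payment $152.80; balance $0.00
Balance reaches $0.00 in week 7.

7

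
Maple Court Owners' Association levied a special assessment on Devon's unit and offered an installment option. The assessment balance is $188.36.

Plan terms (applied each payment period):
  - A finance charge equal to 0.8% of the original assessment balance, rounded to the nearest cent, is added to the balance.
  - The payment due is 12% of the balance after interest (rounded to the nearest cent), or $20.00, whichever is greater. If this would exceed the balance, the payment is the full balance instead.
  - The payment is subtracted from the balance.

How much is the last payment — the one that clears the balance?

# | Opening | Interest | Payment | End bal
1 | $188.36 | $1.51 | $22.78 | $167.09
2 | $167.09 | $1.51 | $20.23 | $148.37
3 | $148.37 | $1.51 | $20.00 | $129.88
4 | $129.88 | $1.51 | $20.00 | $111.39
5 | $111.39 | $1.51 | $20.00 | $92.90
6 | $92.90 | $1.51 | $20.00 | $74.41
7 | $74.41 | $1.51 | $20.00 | $55.92
8 | $55.92 | $1.51 | $20.00 | $37.43
9 | $37.43 | $1.51 | $20.00 | $18.94
10 | $18.94 | $1.51 | $20.00 | $0.45
11 | $0.45 | $1.51 | $1.96 | $0.00

$1.96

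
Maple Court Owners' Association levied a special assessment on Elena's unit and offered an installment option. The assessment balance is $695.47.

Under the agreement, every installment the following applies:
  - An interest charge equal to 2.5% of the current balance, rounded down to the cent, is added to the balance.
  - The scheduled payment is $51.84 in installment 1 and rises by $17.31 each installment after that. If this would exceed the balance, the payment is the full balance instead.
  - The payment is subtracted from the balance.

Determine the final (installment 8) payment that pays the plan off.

Installment 1: $695.47 +$17.38 interest = $712.85; pay $51.84 → $661.01
Installment 2: $661.01 +$16.52 interest = $677.53; pay $69.15 → $608.38
Installment 3: $608.38 +$15.20 interest = $623.58; pay $86.46 → $537.12
Installment 4: $537.12 +$13.42 interest = $550.54; pay $103.77 → $446.77
Installment 5: $446.77 +$11.16 interest = $457.93; pay $121.08 → $336.85
Installment 6: $336.85 +$8.42 interest = $345.27; pay $138.39 → $206.88
Installment 7: $206.88 +$5.17 interest = $212.05; pay $155.70 → $56.35
Installment 8: $56.35 +$1.40 interest = $57.75; pay $57.75 → $0.00

$57.75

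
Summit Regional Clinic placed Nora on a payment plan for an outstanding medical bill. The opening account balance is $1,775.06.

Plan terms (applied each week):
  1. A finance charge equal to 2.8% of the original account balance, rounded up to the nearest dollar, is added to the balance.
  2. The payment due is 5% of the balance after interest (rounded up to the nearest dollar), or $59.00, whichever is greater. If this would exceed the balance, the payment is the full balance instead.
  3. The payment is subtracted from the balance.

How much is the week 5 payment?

Week 1: $1,775.06 +$50.00 interest = $1,825.06; pay $92.00 → $1,733.06
Week 2: $1,733.06 +$50.00 interest = $1,783.06; pay $90.00 → $1,693.06
Week 3: $1,693.06 +$50.00 interest = $1,743.06; pay $88.00 → $1,655.06
Week 4: $1,655.06 +$50.00 interest = $1,705.06; pay $86.00 → $1,619.06
Week 5: $1,619.06 +$50.00 interest = $1,669.06; pay $84.00 → $1,585.06

$84.00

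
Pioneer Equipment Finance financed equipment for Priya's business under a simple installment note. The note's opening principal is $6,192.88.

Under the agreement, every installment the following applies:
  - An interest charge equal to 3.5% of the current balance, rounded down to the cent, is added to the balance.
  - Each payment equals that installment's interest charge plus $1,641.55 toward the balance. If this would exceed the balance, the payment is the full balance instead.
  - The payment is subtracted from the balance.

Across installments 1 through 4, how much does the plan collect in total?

$6,715.14

Installment 1: opening $6,192.88; interest $216.75 → $6,409.63; payment $1,858.30; balance $4,551.33
Installment 2: opening $4,551.33; interest $159.29 → $4,710.62; payment $1,800.84; balance $2,909.78
Installment 3: opening $2,909.78; interest $101.84 → $3,011.62; payment $1,743.39; balance $1,268.23
Installment 4: opening $1,268.23; interest $44.38 → $1,312.61; payment $1,312.61; balance $0.00
Total paid: $6,715.14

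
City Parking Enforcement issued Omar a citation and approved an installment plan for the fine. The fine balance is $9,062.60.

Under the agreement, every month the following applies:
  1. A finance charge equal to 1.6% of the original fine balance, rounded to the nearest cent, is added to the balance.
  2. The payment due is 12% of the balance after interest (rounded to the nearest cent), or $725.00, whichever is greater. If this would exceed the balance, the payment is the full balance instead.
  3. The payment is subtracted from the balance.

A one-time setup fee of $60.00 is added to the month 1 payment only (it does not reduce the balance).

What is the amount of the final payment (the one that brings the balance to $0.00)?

$205.46

Month 1: opening $9,062.60; interest $145.00 → $9,207.60; payment $1,104.91 (+ $60.00 fee); balance $8,102.69
Month 2: opening $8,102.69; interest $145.00 → $8,247.69; payment $989.72; balance $7,257.97
Month 3: opening $7,257.97; interest $145.00 → $7,402.97; payment $888.36; balance $6,514.61
Month 4: opening $6,514.61; interest $145.00 → $6,659.61; payment $799.15; balance $5,860.46
Month 5: opening $5,860.46; interest $145.00 → $6,005.46; payment $725.00; balance $5,280.46
Month 6: opening $5,280.46; interest $145.00 → $5,425.46; payment $725.00; balance $4,700.46
Month 7: opening $4,700.46; interest $145.00 → $4,845.46; payment $725.00; balance $4,120.46
Month 8: opening $4,120.46; interest $145.00 → $4,265.46; payment $725.00; balance $3,540.46
Month 9: opening $3,540.46; interest $145.00 → $3,685.46; payment $725.00; balance $2,960.46
Month 10: opening $2,960.46; interest $145.00 → $3,105.46; payment $725.00; balance $2,380.46
Month 11: opening $2,380.46; interest $145.00 → $2,525.46; payment $725.00; balance $1,800.46
Month 12: opening $1,800.46; interest $145.00 → $1,945.46; payment $725.00; balance $1,220.46
Month 13: opening $1,220.46; interest $145.00 → $1,365.46; payment $725.00; balance $640.46
Month 14: opening $640.46; interest $145.00 → $785.46; payment $725.00; balance $60.46
Month 15: opening $60.46; interest $145.00 → $205.46; payment $205.46; balance $0.00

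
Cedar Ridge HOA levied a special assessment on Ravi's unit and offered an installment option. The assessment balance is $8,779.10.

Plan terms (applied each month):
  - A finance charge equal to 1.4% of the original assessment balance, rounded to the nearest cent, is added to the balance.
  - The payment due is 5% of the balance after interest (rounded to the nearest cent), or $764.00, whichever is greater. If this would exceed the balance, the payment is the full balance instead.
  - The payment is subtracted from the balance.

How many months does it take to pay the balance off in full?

Month 1: opening $8,779.10; interest $122.91 → $8,902.01; payment $764.00; balance $8,138.01
Month 2: opening $8,138.01; interest $122.91 → $8,260.92; payment $764.00; balance $7,496.92
Month 3: opening $7,496.92; interest $122.91 → $7,619.83; payment $764.00; balance $6,855.83
Month 4: opening $6,855.83; interest $122.91 → $6,978.74; payment $764.00; balance $6,214.74
Month 5: opening $6,214.74; interest $122.91 → $6,337.65; payment $764.00; balance $5,573.65
Month 6: opening $5,573.65; interest $122.91 → $5,696.56; payment $764.00; balance $4,932.56
Month 7: opening $4,932.56; interest $122.91 → $5,055.47; payment $764.00; balance $4,291.47
Month 8: opening $4,291.47; interest $122.91 → $4,414.38; payment $764.00; balance $3,650.38
Month 9: opening $3,650.38; interest $122.91 → $3,773.29; payment $764.00; balance $3,009.29
Month 10: opening $3,009.29; interest $122.91 → $3,132.20; payment $764.00; balance $2,368.20
Month 11: opening $2,368.20; interest $122.91 → $2,491.11; payment $764.00; balance $1,727.11
Month 12: opening $1,727.11; interest $122.91 → $1,850.02; payment $764.00; balance $1,086.02
Month 13: opening $1,086.02; interest $122.91 → $1,208.93; payment $764.00; balance $444.93
Month 14: opening $444.93; interest $122.91 → $567.84; payment $567.84; balance $0.00
Balance reaches $0.00 in month 14.

14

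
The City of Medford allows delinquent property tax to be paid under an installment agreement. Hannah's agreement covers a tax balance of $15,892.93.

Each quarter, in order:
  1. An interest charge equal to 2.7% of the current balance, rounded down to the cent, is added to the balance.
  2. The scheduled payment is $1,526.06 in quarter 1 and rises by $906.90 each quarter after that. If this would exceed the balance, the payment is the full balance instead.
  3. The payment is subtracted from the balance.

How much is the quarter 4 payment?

$4,246.76

Quarter 1: $15,892.93 +$429.10 interest = $16,322.03; pay $1,526.06 → $14,795.97
Quarter 2: $14,795.97 +$399.49 interest = $15,195.46; pay $2,432.96 → $12,762.50
Quarter 3: $12,762.50 +$344.58 interest = $13,107.08; pay $3,339.86 → $9,767.22
Quarter 4: $9,767.22 +$263.71 interest = $10,030.93; pay $4,246.76 → $5,784.17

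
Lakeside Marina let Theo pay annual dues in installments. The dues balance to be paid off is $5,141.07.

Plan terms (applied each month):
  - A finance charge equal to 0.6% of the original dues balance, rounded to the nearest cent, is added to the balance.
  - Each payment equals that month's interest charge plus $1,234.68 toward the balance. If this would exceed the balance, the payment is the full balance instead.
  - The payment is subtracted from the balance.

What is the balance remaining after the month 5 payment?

$0.00

# | Opening | Interest | Payment | End bal
1 | $5,141.07 | $30.85 | $1,265.53 | $3,906.39
2 | $3,906.39 | $30.85 | $1,265.53 | $2,671.71
3 | $2,671.71 | $30.85 | $1,265.53 | $1,437.03
4 | $1,437.03 | $30.85 | $1,265.53 | $202.35
5 | $202.35 | $30.85 | $233.20 | $0.00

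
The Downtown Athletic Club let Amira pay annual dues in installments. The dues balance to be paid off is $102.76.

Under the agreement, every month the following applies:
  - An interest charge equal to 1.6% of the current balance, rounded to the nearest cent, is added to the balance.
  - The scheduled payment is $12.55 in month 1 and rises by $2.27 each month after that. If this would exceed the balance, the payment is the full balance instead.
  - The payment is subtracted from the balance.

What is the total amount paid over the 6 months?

Month 1: opening $102.76; interest $1.64 → $104.40; payment $12.55; balance $91.85
Month 2: opening $91.85; interest $1.47 → $93.32; payment $14.82; balance $78.50
Month 3: opening $78.50; interest $1.26 → $79.76; payment $17.09; balance $62.67
Month 4: opening $62.67; interest $1.00 → $63.67; payment $19.36; balance $44.31
Month 5: opening $44.31; interest $0.71 → $45.02; payment $21.63; balance $23.39
Month 6: opening $23.39; interest $0.37 → $23.76; payment $23.76; balance $0.00
Total paid: $109.21

$109.21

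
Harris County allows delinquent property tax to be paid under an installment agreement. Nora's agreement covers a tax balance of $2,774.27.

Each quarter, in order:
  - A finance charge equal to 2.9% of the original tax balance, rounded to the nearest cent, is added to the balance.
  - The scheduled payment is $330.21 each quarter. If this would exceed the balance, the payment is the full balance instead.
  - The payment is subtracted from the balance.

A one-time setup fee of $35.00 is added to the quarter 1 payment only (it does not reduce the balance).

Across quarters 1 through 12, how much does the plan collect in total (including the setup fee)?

$3,774.67

# | Opening | Interest | Payment | Fee | End bal
1 | $2,774.27 | $80.45 | $330.21 | $35.00 | $2,524.51
2 | $2,524.51 | $80.45 | $330.21 | — | $2,274.75
3 | $2,274.75 | $80.45 | $330.21 | — | $2,024.99
4 | $2,024.99 | $80.45 | $330.21 | — | $1,775.23
5 | $1,775.23 | $80.45 | $330.21 | — | $1,525.47
6 | $1,525.47 | $80.45 | $330.21 | — | $1,275.71
7 | $1,275.71 | $80.45 | $330.21 | — | $1,025.95
8 | $1,025.95 | $80.45 | $330.21 | — | $776.19
9 | $776.19 | $80.45 | $330.21 | — | $526.43
10 | $526.43 | $80.45 | $330.21 | — | $276.67
11 | $276.67 | $80.45 | $330.21 | — | $26.91
12 | $26.91 | $80.45 | $107.36 | — | $0.00
Total paid: $3,774.67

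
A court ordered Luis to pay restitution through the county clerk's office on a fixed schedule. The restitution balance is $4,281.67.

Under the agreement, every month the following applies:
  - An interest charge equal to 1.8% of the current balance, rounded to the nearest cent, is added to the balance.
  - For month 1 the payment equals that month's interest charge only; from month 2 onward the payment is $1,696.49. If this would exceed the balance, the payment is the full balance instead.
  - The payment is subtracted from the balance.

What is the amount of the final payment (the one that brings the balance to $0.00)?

Month 1: opening $4,281.67; interest $77.07 → $4,358.74; payment $77.07; balance $4,281.67
Month 2: opening $4,281.67; interest $77.07 → $4,358.74; payment $1,696.49; balance $2,662.25
Month 3: opening $2,662.25; interest $47.92 → $2,710.17; payment $1,696.49; balance $1,013.68
Month 4: opening $1,013.68; interest $18.25 → $1,031.93; payment $1,031.93; balance $0.00

$1,031.93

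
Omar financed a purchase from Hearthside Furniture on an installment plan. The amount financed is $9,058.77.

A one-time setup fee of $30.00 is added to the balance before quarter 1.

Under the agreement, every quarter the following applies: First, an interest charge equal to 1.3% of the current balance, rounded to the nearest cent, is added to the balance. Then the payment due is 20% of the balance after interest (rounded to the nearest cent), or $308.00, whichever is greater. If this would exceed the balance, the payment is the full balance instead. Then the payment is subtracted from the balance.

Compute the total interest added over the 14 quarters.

# | Opening | Interest | Payment | End bal
1 | $9,088.77 | $118.15 | $1,841.38 | $7,365.54
2 | $7,365.54 | $95.75 | $1,492.26 | $5,969.03
3 | $5,969.03 | $77.60 | $1,209.33 | $4,837.30
4 | $4,837.30 | $62.88 | $980.04 | $3,920.14
5 | $3,920.14 | $50.96 | $794.22 | $3,176.88
6 | $3,176.88 | $41.30 | $643.64 | $2,574.54
7 | $2,574.54 | $33.47 | $521.60 | $2,086.41
8 | $2,086.41 | $27.12 | $422.71 | $1,690.82
9 | $1,690.82 | $21.98 | $342.56 | $1,370.24
10 | $1,370.24 | $17.81 | $308.00 | $1,080.05
11 | $1,080.05 | $14.04 | $308.00 | $786.09
12 | $786.09 | $10.22 | $308.00 | $488.31
13 | $488.31 | $6.35 | $308.00 | $186.66
14 | $186.66 | $2.43 | $189.09 | $0.00
Total interest: $118.15 + $95.75 + $77.60 + $62.88 + $50.96 + $41.30 + $33.47 + $27.12 + $21.98 + $17.81 + $14.04 + $10.22 + $6.35 + $2.43 = $580.06

$580.06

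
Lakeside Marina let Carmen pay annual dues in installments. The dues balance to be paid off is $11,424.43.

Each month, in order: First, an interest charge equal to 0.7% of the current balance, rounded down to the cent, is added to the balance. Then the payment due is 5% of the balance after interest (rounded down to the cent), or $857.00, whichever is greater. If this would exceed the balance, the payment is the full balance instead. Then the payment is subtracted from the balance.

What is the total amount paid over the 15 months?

$12,035.11

Month 1: opening $11,424.43; interest $79.97 → $11,504.40; payment $857.00; balance $10,647.40
Month 2: opening $10,647.40; interest $74.53 → $10,721.93; payment $857.00; balance $9,864.93
Month 3: opening $9,864.93; interest $69.05 → $9,933.98; payment $857.00; balance $9,076.98
Month 4: opening $9,076.98; interest $63.53 → $9,140.51; payment $857.00; balance $8,283.51
Month 5: opening $8,283.51; interest $57.98 → $8,341.49; payment $857.00; balance $7,484.49
Month 6: opening $7,484.49; interest $52.39 → $7,536.88; payment $857.00; balance $6,679.88
Month 7: opening $6,679.88; interest $46.75 → $6,726.63; payment $857.00; balance $5,869.63
Month 8: opening $5,869.63; interest $41.08 → $5,910.71; payment $857.00; balance $5,053.71
Month 9: opening $5,053.71; interest $35.37 → $5,089.08; payment $857.00; balance $4,232.08
Month 10: opening $4,232.08; interest $29.62 → $4,261.70; payment $857.00; balance $3,404.70
Month 11: opening $3,404.70; interest $23.83 → $3,428.53; payment $857.00; balance $2,571.53
Month 12: opening $2,571.53; interest $18.00 → $2,589.53; payment $857.00; balance $1,732.53
Month 13: opening $1,732.53; interest $12.12 → $1,744.65; payment $857.00; balance $887.65
Month 14: opening $887.65; interest $6.21 → $893.86; payment $857.00; balance $36.86
Month 15: opening $36.86; interest $0.25 → $37.11; payment $37.11; balance $0.00
Total paid: $12,035.11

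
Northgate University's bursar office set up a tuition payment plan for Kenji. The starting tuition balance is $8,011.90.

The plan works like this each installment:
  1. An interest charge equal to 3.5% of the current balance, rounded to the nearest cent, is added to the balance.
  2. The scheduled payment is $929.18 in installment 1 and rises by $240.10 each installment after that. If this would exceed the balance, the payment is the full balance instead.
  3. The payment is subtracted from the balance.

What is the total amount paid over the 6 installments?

# | Opening | Interest | Payment | End bal
1 | $8,011.90 | $280.42 | $929.18 | $7,363.14
2 | $7,363.14 | $257.71 | $1,169.28 | $6,451.57
3 | $6,451.57 | $225.80 | $1,409.38 | $5,267.99
4 | $5,267.99 | $184.38 | $1,649.48 | $3,802.89
5 | $3,802.89 | $133.10 | $1,889.58 | $2,046.41
6 | $2,046.41 | $71.62 | $2,118.03 | $0.00
Total paid: $9,164.93

$9,164.93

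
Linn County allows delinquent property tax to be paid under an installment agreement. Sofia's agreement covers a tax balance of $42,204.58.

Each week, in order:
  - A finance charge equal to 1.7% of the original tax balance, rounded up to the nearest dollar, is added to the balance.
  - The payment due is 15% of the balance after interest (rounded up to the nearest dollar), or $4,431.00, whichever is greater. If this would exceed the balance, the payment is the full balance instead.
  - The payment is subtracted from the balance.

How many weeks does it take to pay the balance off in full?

11

Week 1: $42,204.58 +$718.00 interest = $42,922.58; pay $6,439.00 → $36,483.58
Week 2: $36,483.58 +$718.00 interest = $37,201.58; pay $5,581.00 → $31,620.58
Week 3: $31,620.58 +$718.00 interest = $32,338.58; pay $4,851.00 → $27,487.58
Week 4: $27,487.58 +$718.00 interest = $28,205.58; pay $4,431.00 → $23,774.58
Week 5: $23,774.58 +$718.00 interest = $24,492.58; pay $4,431.00 → $20,061.58
Week 6: $20,061.58 +$718.00 interest = $20,779.58; pay $4,431.00 → $16,348.58
Week 7: $16,348.58 +$718.00 interest = $17,066.58; pay $4,431.00 → $12,635.58
Week 8: $12,635.58 +$718.00 interest = $13,353.58; pay $4,431.00 → $8,922.58
Week 9: $8,922.58 +$718.00 interest = $9,640.58; pay $4,431.00 → $5,209.58
Week 10: $5,209.58 +$718.00 interest = $5,927.58; pay $4,431.00 → $1,496.58
Week 11: $1,496.58 +$718.00 interest = $2,214.58; pay $2,214.58 → $0.00
Balance reaches $0.00 in week 11.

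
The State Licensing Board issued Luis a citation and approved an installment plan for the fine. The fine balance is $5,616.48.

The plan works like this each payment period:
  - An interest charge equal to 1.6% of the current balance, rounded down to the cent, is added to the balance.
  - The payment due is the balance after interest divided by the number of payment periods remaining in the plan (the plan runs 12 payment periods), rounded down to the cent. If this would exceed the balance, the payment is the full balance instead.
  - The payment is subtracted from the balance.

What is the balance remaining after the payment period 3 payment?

$4,417.82

Payment period 1: opening $5,616.48; interest $89.86 → $5,706.34; payment $475.52; balance $5,230.82
Payment period 2: opening $5,230.82; interest $83.69 → $5,314.51; payment $483.13; balance $4,831.38
Payment period 3: opening $4,831.38; interest $77.30 → $4,908.68; payment $490.86; balance $4,417.82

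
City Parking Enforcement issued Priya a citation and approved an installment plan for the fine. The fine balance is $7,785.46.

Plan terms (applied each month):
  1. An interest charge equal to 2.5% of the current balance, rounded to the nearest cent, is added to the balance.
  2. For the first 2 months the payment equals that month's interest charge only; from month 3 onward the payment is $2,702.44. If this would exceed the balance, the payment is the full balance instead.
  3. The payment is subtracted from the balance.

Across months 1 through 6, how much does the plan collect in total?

Month 1: opening $7,785.46; interest $194.64 → $7,980.10; payment $194.64; balance $7,785.46
Month 2: opening $7,785.46; interest $194.64 → $7,980.10; payment $194.64; balance $7,785.46
Month 3: opening $7,785.46; interest $194.64 → $7,980.10; payment $2,702.44; balance $5,277.66
Month 4: opening $5,277.66; interest $131.94 → $5,409.60; payment $2,702.44; balance $2,707.16
Month 5: opening $2,707.16; interest $67.68 → $2,774.84; payment $2,702.44; balance $72.40
Month 6: opening $72.40; interest $1.81 → $74.21; payment $74.21; balance $0.00
Total paid: $8,570.81

$8,570.81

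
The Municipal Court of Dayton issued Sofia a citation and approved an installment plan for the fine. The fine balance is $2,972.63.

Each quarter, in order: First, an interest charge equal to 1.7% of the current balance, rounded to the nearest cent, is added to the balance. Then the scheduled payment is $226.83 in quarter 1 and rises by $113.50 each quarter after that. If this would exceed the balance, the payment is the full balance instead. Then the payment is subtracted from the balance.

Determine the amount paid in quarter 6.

$794.33

# | Opening | Interest | Payment | End bal
1 | $2,972.63 | $50.53 | $226.83 | $2,796.33
2 | $2,796.33 | $47.54 | $340.33 | $2,503.54
3 | $2,503.54 | $42.56 | $453.83 | $2,092.27
4 | $2,092.27 | $35.57 | $567.33 | $1,560.51
5 | $1,560.51 | $26.53 | $680.83 | $906.21
6 | $906.21 | $15.41 | $794.33 | $127.29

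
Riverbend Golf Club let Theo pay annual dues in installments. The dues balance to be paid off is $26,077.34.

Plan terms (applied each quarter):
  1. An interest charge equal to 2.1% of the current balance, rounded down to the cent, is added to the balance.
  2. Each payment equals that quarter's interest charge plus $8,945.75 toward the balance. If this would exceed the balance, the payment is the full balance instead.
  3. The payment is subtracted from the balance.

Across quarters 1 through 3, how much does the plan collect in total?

$27,156.62

Quarter 1: opening $26,077.34; interest $547.62 → $26,624.96; payment $9,493.37; balance $17,131.59
Quarter 2: opening $17,131.59; interest $359.76 → $17,491.35; payment $9,305.51; balance $8,185.84
Quarter 3: opening $8,185.84; interest $171.90 → $8,357.74; payment $8,357.74; balance $0.00
Total paid: $27,156.62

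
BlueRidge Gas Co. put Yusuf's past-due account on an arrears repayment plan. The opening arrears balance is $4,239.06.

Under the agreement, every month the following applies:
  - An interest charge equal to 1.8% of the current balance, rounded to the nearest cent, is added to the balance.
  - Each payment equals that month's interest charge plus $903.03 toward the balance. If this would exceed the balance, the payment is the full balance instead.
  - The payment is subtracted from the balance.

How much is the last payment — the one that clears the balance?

# | Opening | Interest | Payment | End bal
1 | $4,239.06 | $76.30 | $979.33 | $3,336.03
2 | $3,336.03 | $60.05 | $963.08 | $2,433.00
3 | $2,433.00 | $43.79 | $946.82 | $1,529.97
4 | $1,529.97 | $27.54 | $930.57 | $626.94
5 | $626.94 | $11.28 | $638.22 | $0.00

$638.22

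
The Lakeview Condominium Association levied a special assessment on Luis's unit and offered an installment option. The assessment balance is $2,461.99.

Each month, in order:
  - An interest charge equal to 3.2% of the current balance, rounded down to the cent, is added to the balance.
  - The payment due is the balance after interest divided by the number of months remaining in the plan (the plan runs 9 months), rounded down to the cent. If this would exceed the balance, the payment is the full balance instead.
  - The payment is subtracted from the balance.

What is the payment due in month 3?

Month 1: opening $2,461.99; interest $78.78 → $2,540.77; payment $282.30; balance $2,258.47
Month 2: opening $2,258.47; interest $72.27 → $2,330.74; payment $291.34; balance $2,039.40
Month 3: opening $2,039.40; interest $65.26 → $2,104.66; payment $300.66; balance $1,804.00

$300.66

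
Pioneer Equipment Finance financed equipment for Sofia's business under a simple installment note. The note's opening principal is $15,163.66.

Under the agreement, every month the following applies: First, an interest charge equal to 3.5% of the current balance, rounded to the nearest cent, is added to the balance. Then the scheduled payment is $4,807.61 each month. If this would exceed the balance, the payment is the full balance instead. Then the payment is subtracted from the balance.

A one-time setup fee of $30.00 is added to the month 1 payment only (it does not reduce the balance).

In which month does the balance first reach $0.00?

4

Month 1: $15,163.66 +$530.73 interest = $15,694.39; pay $4,807.61 (+ $30.00 fee) → $10,886.78
Month 2: $10,886.78 +$381.04 interest = $11,267.82; pay $4,807.61 → $6,460.21
Month 3: $6,460.21 +$226.11 interest = $6,686.32; pay $4,807.61 → $1,878.71
Month 4: $1,878.71 +$65.75 interest = $1,944.46; pay $1,944.46 → $0.00
Balance reaches $0.00 in month 4.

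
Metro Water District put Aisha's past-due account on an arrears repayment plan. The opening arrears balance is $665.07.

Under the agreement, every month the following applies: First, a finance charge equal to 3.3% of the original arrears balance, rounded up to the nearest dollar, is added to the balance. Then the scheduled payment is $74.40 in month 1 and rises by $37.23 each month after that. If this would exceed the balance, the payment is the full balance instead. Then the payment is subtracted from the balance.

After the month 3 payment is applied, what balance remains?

Month 1: $665.07 +$22.00 interest = $687.07; pay $74.40 → $612.67
Month 2: $612.67 +$22.00 interest = $634.67; pay $111.63 → $523.04
Month 3: $523.04 +$22.00 interest = $545.04; pay $148.86 → $396.18

$396.18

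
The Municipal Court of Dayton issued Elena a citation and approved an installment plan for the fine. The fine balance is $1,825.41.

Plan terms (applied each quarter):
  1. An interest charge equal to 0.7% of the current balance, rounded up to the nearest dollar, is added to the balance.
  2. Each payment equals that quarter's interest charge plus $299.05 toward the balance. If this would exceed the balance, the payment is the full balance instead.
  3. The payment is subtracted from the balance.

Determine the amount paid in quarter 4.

$306.05

Quarter 1: $1,825.41 +$13.00 interest = $1,838.41; pay $312.05 → $1,526.36
Quarter 2: $1,526.36 +$11.00 interest = $1,537.36; pay $310.05 → $1,227.31
Quarter 3: $1,227.31 +$9.00 interest = $1,236.31; pay $308.05 → $928.26
Quarter 4: $928.26 +$7.00 interest = $935.26; pay $306.05 → $629.21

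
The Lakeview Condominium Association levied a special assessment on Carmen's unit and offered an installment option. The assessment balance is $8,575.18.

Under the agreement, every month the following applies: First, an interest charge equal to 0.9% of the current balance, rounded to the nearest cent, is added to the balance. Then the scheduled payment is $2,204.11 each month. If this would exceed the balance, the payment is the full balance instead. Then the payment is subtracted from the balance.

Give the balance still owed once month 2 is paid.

$4,302.17

# | Opening | Interest | Payment | End bal
1 | $8,575.18 | $77.18 | $2,204.11 | $6,448.25
2 | $6,448.25 | $58.03 | $2,204.11 | $4,302.17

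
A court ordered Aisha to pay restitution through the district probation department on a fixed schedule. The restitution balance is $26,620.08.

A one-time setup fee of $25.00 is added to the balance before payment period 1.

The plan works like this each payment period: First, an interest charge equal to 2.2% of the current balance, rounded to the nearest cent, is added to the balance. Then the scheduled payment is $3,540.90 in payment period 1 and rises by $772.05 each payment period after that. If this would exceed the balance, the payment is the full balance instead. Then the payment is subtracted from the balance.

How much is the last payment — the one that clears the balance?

$3,387.75

# | Opening | Interest | Payment | End bal
1 | $26,645.08 | $586.19 | $3,540.90 | $23,690.37
2 | $23,690.37 | $521.19 | $4,312.95 | $19,898.61
3 | $19,898.61 | $437.77 | $5,085.00 | $15,251.38
4 | $15,251.38 | $335.53 | $5,857.05 | $9,729.86
5 | $9,729.86 | $214.06 | $6,629.10 | $3,314.82
6 | $3,314.82 | $72.93 | $3,387.75 | $0.00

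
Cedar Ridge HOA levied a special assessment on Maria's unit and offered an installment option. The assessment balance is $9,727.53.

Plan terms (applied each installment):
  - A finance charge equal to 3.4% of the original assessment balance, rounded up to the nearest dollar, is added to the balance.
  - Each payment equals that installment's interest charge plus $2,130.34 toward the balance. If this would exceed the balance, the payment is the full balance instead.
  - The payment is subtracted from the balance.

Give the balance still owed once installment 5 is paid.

$0.00

Installment 1: opening $9,727.53; interest $331.00 → $10,058.53; payment $2,461.34; balance $7,597.19
Installment 2: opening $7,597.19; interest $331.00 → $7,928.19; payment $2,461.34; balance $5,466.85
Installment 3: opening $5,466.85; interest $331.00 → $5,797.85; payment $2,461.34; balance $3,336.51
Installment 4: opening $3,336.51; interest $331.00 → $3,667.51; payment $2,461.34; balance $1,206.17
Installment 5: opening $1,206.17; interest $331.00 → $1,537.17; payment $1,537.17; balance $0.00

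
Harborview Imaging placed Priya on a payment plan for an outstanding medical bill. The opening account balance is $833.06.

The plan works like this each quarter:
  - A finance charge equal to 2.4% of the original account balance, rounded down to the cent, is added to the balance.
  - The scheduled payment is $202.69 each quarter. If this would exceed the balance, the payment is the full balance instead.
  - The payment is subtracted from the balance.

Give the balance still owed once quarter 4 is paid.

$102.26

Quarter 1: opening $833.06; interest $19.99 → $853.05; payment $202.69; balance $650.36
Quarter 2: opening $650.36; interest $19.99 → $670.35; payment $202.69; balance $467.66
Quarter 3: opening $467.66; interest $19.99 → $487.65; payment $202.69; balance $284.96
Quarter 4: opening $284.96; interest $19.99 → $304.95; payment $202.69; balance $102.26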